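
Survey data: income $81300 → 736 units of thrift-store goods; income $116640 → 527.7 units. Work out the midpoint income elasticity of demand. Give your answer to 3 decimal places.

-0.923

ΔQ = 527.7 − 736 = -208.3; midpoint Q̄ = (736 + 527.7)/2 = 631.85.
ΔI = 116640 − 81300 = 35340; midpoint Ī = (81300 + 116640)/2 = 98970.
η = (ΔQ/Q̄) ÷ (ΔI/Ī) = (-208.3/631.85) ÷ (35340/98970) = -0.923.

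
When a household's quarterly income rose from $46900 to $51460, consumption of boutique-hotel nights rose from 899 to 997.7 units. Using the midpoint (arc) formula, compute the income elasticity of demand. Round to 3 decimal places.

ΔQ = 997.7 − 899 = 98.7; midpoint Q̄ = (899 + 997.7)/2 = 948.35.
ΔI = 51460 − 46900 = 4560; midpoint Ī = (46900 + 51460)/2 = 49180.
η = (ΔQ/Q̄) ÷ (ΔI/Ī) = (98.7/948.35) ÷ (4560/49180) = 1.122.

1.122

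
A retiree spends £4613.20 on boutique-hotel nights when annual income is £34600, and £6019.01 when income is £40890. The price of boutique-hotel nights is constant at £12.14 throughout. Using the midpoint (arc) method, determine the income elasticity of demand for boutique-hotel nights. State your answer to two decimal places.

With a constant price, Q₁ = 4613.20/12.14 = 380.000 and Q₂ = 6019.01/12.14 = 495.800 (equivalently, work directly with expenditure since P cancels).
Midpoint %ΔQ = (6019.01 − 4613.20)/5316.11 = 0.26444; midpoint %ΔI = (40890 − 34600)/37745 = 0.16664.
η = 0.26444 / 0.16664 = 1.59.

1.59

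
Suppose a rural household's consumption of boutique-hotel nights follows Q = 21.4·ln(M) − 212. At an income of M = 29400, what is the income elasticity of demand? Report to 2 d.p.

At M = 29400: Q = 8.179.
dQ/dM = 21.4/M = 0.000727891 at this income.
η = (dQ/dM)·(M/Q) = 0.000727891 × (29400/8.179) = 2.62.

2.62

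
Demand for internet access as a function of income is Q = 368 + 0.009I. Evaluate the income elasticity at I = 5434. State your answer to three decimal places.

At I = 5434: Q = 416.906.
dQ/dI = 0.009.
η = (dQ/dI)·(I/Q) = 0.009 × (5434/416.906) = 0.117.

0.117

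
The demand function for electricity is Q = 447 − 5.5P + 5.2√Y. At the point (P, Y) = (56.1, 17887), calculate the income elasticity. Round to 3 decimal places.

At P = 56.1, Y = 17887: Q = 833.910.
Holding P constant, ∂Q/∂Y = 5.2/(2√Y) = 0.0194404.
η_Y = (∂Q/∂Y)·(Y/Q) = 0.0194404 × (17887/833.910) = 0.417.

0.417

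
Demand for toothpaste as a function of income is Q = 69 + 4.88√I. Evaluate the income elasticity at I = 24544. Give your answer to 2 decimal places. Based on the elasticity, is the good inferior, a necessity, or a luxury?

At I = 24544: Q = 833.526.
dQ/dI = 4.88/(2√I) = 0.0155746 at this income.
η = (dQ/dI)·(I/Q) = 0.0155746 × (24544/833.526) = 0.46.
Since 0 < η < 1, the good is a necessity.

0.46 (necessity)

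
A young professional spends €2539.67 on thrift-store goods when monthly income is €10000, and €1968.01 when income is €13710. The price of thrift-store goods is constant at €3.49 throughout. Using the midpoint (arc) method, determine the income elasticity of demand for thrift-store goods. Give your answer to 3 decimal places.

-0.810

With a constant price, Q₁ = 2539.67/3.49 = 727.699 and Q₂ = 1968.01/3.49 = 563.900 (equivalently, work directly with expenditure since P cancels).
Midpoint %ΔQ = (1968.01 − 2539.67)/2253.84 = -0.25364; midpoint %ΔI = (13710 − 10000)/11855 = 0.31295.
η = -0.25364 / 0.31295 = -0.810.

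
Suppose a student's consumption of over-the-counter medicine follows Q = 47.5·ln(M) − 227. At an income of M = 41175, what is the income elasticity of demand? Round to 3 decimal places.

0.171

At M = 41175: Q = 277.715.
dQ/dM = 47.5/M = 0.00115361 at this income.
η = (dQ/dM)·(M/Q) = 0.00115361 × (41175/277.715) = 0.171.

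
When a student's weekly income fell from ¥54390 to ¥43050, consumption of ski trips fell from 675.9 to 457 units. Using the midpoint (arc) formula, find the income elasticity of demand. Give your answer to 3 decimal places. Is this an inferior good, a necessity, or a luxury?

ΔQ = 457 − 675.9 = -218.9; midpoint Q̄ = (675.9 + 457)/2 = 566.45.
ΔI = 43050 − 54390 = -11340; midpoint Ī = (54390 + 43050)/2 = 48720.
η = (ΔQ/Q̄) ÷ (ΔI/Ī) = (-218.9/566.45) ÷ (-11340/48720) = 1.660.
η > 1 ⇒ luxury.

1.660 (luxury)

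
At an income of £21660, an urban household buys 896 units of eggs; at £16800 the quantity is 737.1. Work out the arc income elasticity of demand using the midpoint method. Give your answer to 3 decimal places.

0.770

ΔQ = 737.1 − 896 = -158.9; midpoint Q̄ = (896 + 737.1)/2 = 816.55.
ΔI = 16800 − 21660 = -4860; midpoint Ī = (21660 + 16800)/2 = 19230.
η = (ΔQ/Q̄) ÷ (ΔI/Ī) = (-158.9/816.55) ÷ (-4860/19230) = 0.770.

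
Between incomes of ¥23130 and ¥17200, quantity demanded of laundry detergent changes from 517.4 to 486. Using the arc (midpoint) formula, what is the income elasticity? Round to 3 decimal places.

0.213

ΔQ = 486 − 517.4 = -31.4; midpoint Q̄ = (517.4 + 486)/2 = 501.7.
ΔI = 17200 − 23130 = -5930; midpoint Ī = (23130 + 17200)/2 = 20165.
η = (ΔQ/Q̄) ÷ (ΔI/Ī) = (-31.4/501.7) ÷ (-5930/20165) = 0.213.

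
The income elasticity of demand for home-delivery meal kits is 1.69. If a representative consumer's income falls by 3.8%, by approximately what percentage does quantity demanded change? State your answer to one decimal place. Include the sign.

%ΔQ ≈ η × %ΔI = 1.69 × (-3.8%) = -6.4%.

-6.4%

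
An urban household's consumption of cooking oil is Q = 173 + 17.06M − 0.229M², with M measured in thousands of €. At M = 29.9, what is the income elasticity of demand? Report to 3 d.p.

0.210

At M = 29.9: Q = 478.3657.
dQ/dM = 17.06 − 0.458M = 3.36580.
η = (dQ/dM)·(M/Q) = 3.36580 × (29.9/478.3657) = 0.210.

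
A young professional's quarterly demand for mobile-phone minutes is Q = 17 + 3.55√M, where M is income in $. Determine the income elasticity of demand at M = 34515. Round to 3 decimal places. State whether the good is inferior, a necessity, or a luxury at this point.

0.487 (necessity)

At M = 34515: Q = 676.527.
dQ/dM = 3.55/(2√M) = 0.0095542 at this income.
η = (dQ/dM)·(M/Q) = 0.0095542 × (34515/676.527) = 0.487.
Since 0 < η < 1, the good is a necessity.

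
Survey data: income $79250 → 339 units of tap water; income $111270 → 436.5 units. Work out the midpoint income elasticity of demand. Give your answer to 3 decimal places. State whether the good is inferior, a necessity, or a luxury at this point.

ΔQ = 436.5 − 339 = 97.5; midpoint Q̄ = (339 + 436.5)/2 = 387.75.
ΔI = 111270 − 79250 = 32020; midpoint Ī = (79250 + 111270)/2 = 95260.
η = (ΔQ/Q̄) ÷ (ΔI/Ī) = (97.5/387.75) ÷ (32020/95260) = 0.748.
0 < η < 1 ⇒ necessity.

0.748 (necessity)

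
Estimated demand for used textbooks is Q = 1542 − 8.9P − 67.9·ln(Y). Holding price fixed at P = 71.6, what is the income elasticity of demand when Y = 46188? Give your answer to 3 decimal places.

-0.387

At P = 71.6, Y = 46188: Q = 175.482.
Holding P constant, ∂Q/∂Y = -67.9/Y = -0.00147008.
η_Y = (∂Q/∂Y)·(Y/Q) = -0.00147008 × (46188/175.482) = -0.387.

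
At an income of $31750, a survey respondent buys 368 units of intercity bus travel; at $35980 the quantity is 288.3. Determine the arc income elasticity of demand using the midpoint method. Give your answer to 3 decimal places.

-1.944

ΔQ = 288.3 − 368 = -79.7; midpoint Q̄ = (368 + 288.3)/2 = 328.15.
ΔI = 35980 − 31750 = 4230; midpoint Ī = (31750 + 35980)/2 = 33865.
η = (ΔQ/Q̄) ÷ (ΔI/Ī) = (-79.7/328.15) ÷ (4230/33865) = -1.944.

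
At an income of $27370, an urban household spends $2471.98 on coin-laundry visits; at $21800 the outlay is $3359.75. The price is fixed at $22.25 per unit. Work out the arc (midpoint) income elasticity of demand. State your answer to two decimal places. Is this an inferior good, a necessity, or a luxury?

-1.34 (inferior good)

With a constant price, Q₁ = 2471.98/22.25 = 111.100 and Q₂ = 3359.75/22.25 = 151.000 (equivalently, work directly with expenditure since P cancels).
Midpoint %ΔQ = (3359.75 − 2471.98)/2915.87 = 0.30446; midpoint %ΔI = (21800 − 27370)/24585 = -0.22656.
η = 0.30446 / -0.22656 = -1.34.
η < 0 ⇒ inferior good.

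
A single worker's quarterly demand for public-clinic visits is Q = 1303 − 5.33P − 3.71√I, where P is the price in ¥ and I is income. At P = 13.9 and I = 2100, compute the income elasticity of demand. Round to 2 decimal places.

At P = 13.9, I = 2100: Q = 1058.899.
Holding P constant, ∂Q/∂I = -3.71/(2√I) = -0.0404794.
η_I = (∂Q/∂I)·(I/Q) = -0.0404794 × (2100/1058.899) = -0.08.

-0.08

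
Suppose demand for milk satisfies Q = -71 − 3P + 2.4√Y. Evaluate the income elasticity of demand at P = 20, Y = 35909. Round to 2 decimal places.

0.70

At P = 20, Y = 35909: Q = 323.792.
Holding P constant, ∂Q/∂Y = 2.4/(2√Y) = 0.00633256.
η_Y = (∂Q/∂Y)·(Y/Q) = 0.00633256 × (35909/323.792) = 0.70.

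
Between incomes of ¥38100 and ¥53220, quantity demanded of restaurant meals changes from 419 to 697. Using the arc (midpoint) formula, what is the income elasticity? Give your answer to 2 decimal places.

1.50

ΔQ = 697 − 419 = 278; midpoint Q̄ = (419 + 697)/2 = 558.
ΔI = 53220 − 38100 = 15120; midpoint Ī = (38100 + 53220)/2 = 45660.
η = (ΔQ/Q̄) ÷ (ΔI/Ī) = (278/558) ÷ (15120/45660) = 1.50.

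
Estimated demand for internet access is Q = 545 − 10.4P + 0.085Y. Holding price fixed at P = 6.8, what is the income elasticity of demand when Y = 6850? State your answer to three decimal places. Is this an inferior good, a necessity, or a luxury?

At P = 6.8, Y = 6850: Q = 1056.530.
Holding P constant, ∂Q/∂Y = 0.085.
η_Y = (∂Q/∂Y)·(Y/Q) = 0.085 × (6850/1056.530) = 0.551.
Since 0 < η < 1, this is a necessity.

0.551 (necessity)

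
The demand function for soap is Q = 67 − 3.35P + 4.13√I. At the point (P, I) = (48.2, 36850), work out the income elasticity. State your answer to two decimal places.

0.57

At P = 48.2, I = 36850: Q = 698.339.
Holding P constant, ∂Q/∂I = 4.13/(2√I) = 0.0107573.
η_I = (∂Q/∂I)·(I/Q) = 0.0107573 × (36850/698.339) = 0.57.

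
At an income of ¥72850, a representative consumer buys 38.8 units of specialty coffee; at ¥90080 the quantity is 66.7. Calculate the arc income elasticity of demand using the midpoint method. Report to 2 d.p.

2.50

ΔQ = 66.7 − 38.8 = 27.9; midpoint Q̄ = (38.8 + 66.7)/2 = 52.75.
ΔI = 90080 − 72850 = 17230; midpoint Ī = (72850 + 90080)/2 = 81465.
η = (ΔQ/Q̄) ÷ (ΔI/Ī) = (27.9/52.75) ÷ (17230/81465) = 2.50.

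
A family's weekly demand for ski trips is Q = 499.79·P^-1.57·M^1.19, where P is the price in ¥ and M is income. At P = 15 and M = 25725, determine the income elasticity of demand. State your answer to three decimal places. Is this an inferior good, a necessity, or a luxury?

For a multiplicative demand Q = A·P^α·M^β, the income elasticity is β everywhere.
Here β = 1.19, so η = 1.190.
Since η > 1, this is a luxury.

1.190 (luxury)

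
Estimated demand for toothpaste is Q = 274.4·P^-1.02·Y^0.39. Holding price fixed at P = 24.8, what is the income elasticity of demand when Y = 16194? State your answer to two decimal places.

For a multiplicative demand Q = A·P^α·Y^β, the income elasticity is β everywhere.
Here β = 0.39, so η = 0.39.

0.39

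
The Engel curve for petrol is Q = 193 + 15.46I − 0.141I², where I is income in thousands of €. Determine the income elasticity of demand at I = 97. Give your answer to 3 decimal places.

-3.153

At I = 97: Q = 365.9510.
dQ/dI = 15.46 − 0.282I = -11.89400.
η = (dQ/dI)·(I/Q) = -11.89400 × (97/365.9510) = -3.153.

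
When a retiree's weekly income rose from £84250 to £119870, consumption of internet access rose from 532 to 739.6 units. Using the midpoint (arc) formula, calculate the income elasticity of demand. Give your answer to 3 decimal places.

ΔQ = 739.6 − 532 = 207.6; midpoint Q̄ = (532 + 739.6)/2 = 635.8.
ΔI = 119870 − 84250 = 35620; midpoint Ī = (84250 + 119870)/2 = 102060.
η = (ΔQ/Q̄) ÷ (ΔI/Ī) = (207.6/635.8) ÷ (35620/102060) = 0.936.

0.936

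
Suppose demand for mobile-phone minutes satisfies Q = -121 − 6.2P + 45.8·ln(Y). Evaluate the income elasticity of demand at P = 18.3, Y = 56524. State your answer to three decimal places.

0.172

At P = 18.3, Y = 56524: Q = 266.703.
Holding P constant, ∂Q/∂Y = 45.8/Y = 0.000810275.
η_Y = (∂Q/∂Y)·(Y/Q) = 0.000810275 × (56524/266.703) = 0.172.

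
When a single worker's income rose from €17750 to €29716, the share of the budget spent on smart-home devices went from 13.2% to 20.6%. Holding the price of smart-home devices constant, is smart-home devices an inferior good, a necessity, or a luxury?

The budget share rises as income rises, so η > 1.

luxury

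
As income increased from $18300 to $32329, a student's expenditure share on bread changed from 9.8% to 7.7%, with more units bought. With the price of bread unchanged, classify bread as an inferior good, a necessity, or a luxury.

Quantity rises but the budget share falls as income rises, so 0 < η < 1.

necessity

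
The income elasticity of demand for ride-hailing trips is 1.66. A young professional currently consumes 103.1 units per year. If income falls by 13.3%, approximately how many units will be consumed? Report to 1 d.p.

%ΔQ ≈ η × %ΔI = 1.66 × (-13.3%) = -22.078%.
New Q ≈ 103.1 × (1 − 0.22078) = 80.3.

80.3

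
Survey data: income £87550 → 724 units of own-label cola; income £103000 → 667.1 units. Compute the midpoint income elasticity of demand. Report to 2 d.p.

-0.50

ΔQ = 667.1 − 724 = -56.9; midpoint Q̄ = (724 + 667.1)/2 = 695.55.
ΔI = 103000 − 87550 = 15450; midpoint Ī = (87550 + 103000)/2 = 95275.
η = (ΔQ/Q̄) ÷ (ΔI/Ī) = (-56.9/695.55) ÷ (15450/95275) = -0.50.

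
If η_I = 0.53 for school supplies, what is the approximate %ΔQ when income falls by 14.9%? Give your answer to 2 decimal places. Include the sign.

-7.90%

%ΔQ ≈ η × %ΔI = 0.53 × (-14.9%) = -7.90%.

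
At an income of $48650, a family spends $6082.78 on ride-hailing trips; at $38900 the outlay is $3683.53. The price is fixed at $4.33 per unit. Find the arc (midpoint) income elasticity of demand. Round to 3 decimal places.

2.206

With a constant price, Q₁ = 6082.78/4.33 = 1404.799 and Q₂ = 3683.53/4.33 = 850.700 (equivalently, work directly with expenditure since P cancels).
Midpoint %ΔQ = (3683.53 − 6082.78)/4883.16 = -0.49133; midpoint %ΔI = (38900 − 48650)/43775 = -0.22273.
η = -0.49133 / -0.22273 = 2.206.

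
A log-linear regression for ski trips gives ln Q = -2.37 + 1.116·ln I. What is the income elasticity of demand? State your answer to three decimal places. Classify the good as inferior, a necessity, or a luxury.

1.116 (luxury)

In a log-linear demand, the coefficient on ln I is the income elasticity.
So η = 1.116.
η > 1 ⇒ luxury.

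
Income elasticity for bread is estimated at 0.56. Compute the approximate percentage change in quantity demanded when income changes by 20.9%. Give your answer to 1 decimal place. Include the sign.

11.7%

%ΔQ ≈ η × %ΔI = 0.56 × 20.9% = 11.7%.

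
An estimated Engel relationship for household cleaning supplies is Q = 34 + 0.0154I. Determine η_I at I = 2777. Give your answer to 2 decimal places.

At I = 2777: Q = 76.766.
dQ/dI = 0.0154.
η = (dQ/dI)·(I/Q) = 0.0154 × (2777/76.766) = 0.56.

0.56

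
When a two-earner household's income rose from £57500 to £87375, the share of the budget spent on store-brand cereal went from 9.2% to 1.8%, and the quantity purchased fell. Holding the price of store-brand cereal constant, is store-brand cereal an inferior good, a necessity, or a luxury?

Quantity demanded falls as income rises, so η < 0.

inferior good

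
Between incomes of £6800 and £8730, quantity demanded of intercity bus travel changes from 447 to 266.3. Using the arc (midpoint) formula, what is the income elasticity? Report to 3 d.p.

ΔQ = 266.3 − 447 = -180.7; midpoint Q̄ = (447 + 266.3)/2 = 356.65.
ΔI = 8730 − 6800 = 1930; midpoint Ī = (6800 + 8730)/2 = 7765.
η = (ΔQ/Q̄) ÷ (ΔI/Ī) = (-180.7/356.65) ÷ (1930/7765) = -2.038.

-2.038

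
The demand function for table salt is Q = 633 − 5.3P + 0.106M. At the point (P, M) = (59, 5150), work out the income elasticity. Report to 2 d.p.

At P = 59, M = 5150: Q = 866.200.
Holding P constant, ∂Q/∂M = 0.106.
η_M = (∂Q/∂M)·(M/Q) = 0.106 × (5150/866.200) = 0.63.

0.63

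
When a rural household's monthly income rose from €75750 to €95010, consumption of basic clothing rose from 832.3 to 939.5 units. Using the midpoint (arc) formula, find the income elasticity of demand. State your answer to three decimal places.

0.536

ΔQ = 939.5 − 832.3 = 107.2; midpoint Q̄ = (832.3 + 939.5)/2 = 885.9.
ΔI = 95010 − 75750 = 19260; midpoint Ī = (75750 + 95010)/2 = 85380.
η = (ΔQ/Q̄) ÷ (ΔI/Ī) = (107.2/885.9) ÷ (19260/85380) = 0.536.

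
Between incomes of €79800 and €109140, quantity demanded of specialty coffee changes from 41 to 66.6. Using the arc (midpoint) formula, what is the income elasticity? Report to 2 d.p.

1.53

ΔQ = 66.6 − 41 = 25.6; midpoint Q̄ = (41 + 66.6)/2 = 53.8.
ΔI = 109140 − 79800 = 29340; midpoint Ī = (79800 + 109140)/2 = 94470.
η = (ΔQ/Q̄) ÷ (ΔI/Ī) = (25.6/53.8) ÷ (29340/94470) = 1.53.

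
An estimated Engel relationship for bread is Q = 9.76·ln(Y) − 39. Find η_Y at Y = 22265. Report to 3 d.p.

0.166

At Y = 22265: Q = 58.705.
dQ/dY = 9.76/Y = 0.000438356 at this income.
η = (dQ/dY)·(Y/Q) = 0.000438356 × (22265/58.705) = 0.166.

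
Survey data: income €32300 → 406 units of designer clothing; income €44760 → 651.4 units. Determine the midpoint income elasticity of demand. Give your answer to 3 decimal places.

ΔQ = 651.4 − 406 = 245.4; midpoint Q̄ = (406 + 651.4)/2 = 528.7.
ΔI = 44760 − 32300 = 12460; midpoint Ī = (32300 + 44760)/2 = 38530.
η = (ΔQ/Q̄) ÷ (ΔI/Ī) = (245.4/528.7) ÷ (12460/38530) = 1.435.

1.435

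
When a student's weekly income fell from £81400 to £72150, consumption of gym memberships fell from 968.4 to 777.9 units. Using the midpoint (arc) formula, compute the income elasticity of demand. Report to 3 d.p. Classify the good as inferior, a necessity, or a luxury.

1.811 (luxury)

ΔQ = 777.9 − 968.4 = -190.5; midpoint Q̄ = (968.4 + 777.9)/2 = 873.15.
ΔI = 72150 − 81400 = -9250; midpoint Ī = (81400 + 72150)/2 = 76775.
η = (ΔQ/Q̄) ÷ (ΔI/Ī) = (-190.5/873.15) ÷ (-9250/76775) = 1.811.
η > 1 ⇒ luxury.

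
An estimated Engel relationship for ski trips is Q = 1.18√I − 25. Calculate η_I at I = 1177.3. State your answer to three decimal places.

1.307

At I = 1177.3: Q = 15.488.
dQ/dI = 1.18/(2√I) = 0.0171952 at this income.
η = (dQ/dI)·(I/Q) = 0.0171952 × (1177.3/15.488) = 1.307.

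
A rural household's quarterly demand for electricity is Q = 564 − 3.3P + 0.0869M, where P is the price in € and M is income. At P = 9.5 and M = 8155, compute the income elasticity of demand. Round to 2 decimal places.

At P = 9.5, M = 8155: Q = 1241.320.
Holding P constant, ∂Q/∂M = 0.0869.
η_M = (∂Q/∂M)·(M/Q) = 0.0869 × (8155/1241.320) = 0.57.

0.57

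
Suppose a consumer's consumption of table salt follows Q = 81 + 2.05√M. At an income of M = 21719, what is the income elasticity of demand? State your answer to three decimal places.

At M = 21719: Q = 383.116.
dQ/dM = 2.05/(2√M) = 0.00695511 at this income.
η = (dQ/dM)·(M/Q) = 0.00695511 × (21719/383.116) = 0.394.

0.394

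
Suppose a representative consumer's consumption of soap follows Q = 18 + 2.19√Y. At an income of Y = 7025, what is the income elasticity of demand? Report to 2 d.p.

0.46

At Y = 7025: Q = 201.555.
dQ/dY = 2.19/(2√Y) = 0.0130644 at this income.
η = (dQ/dY)·(Y/Q) = 0.0130644 × (7025/201.555) = 0.46.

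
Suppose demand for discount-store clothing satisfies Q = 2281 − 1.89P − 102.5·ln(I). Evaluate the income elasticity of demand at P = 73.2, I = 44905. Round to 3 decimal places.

-0.098

At P = 73.2, I = 44905: Q = 1044.641.
Holding P constant, ∂Q/∂I = -102.5/I = -0.0022826.
η_I = (∂Q/∂I)·(I/Q) = -0.0022826 × (44905/1044.641) = -0.098.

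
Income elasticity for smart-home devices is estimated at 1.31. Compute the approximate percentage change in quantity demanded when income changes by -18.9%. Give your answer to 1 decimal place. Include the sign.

%ΔQ ≈ η × %ΔI = 1.31 × (-18.9%) = -24.8%.

-24.8%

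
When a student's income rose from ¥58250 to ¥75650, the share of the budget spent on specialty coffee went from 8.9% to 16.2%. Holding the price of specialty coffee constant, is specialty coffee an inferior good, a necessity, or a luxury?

The budget share rises as income rises, so η > 1.

luxury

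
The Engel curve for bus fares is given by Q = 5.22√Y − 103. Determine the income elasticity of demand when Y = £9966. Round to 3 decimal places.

At Y = 9966: Q = 418.112.
dQ/dY = 5.22/(2√Y) = 0.0261445 at this income.
η = (dQ/dY)·(Y/Q) = 0.0261445 × (9966/418.112) = 0.623.

0.623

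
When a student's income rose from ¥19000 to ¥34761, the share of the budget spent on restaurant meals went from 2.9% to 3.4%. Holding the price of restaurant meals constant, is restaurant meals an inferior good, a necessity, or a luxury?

luxury

The budget share rises as income rises, so η > 1.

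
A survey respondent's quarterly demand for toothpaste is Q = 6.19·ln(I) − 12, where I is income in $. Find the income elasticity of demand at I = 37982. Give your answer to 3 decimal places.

0.116

At I = 37982: Q = 53.273.
dQ/dI = 6.19/I = 0.000162972 at this income.
η = (dQ/dI)·(I/Q) = 0.000162972 × (37982/53.273) = 0.116.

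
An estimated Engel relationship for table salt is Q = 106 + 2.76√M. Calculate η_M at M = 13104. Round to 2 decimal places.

0.37

At M = 13104: Q = 421.945.
dQ/dM = 2.76/(2√M) = 0.0120553 at this income.
η = (dQ/dM)·(M/Q) = 0.0120553 × (13104/421.945) = 0.37.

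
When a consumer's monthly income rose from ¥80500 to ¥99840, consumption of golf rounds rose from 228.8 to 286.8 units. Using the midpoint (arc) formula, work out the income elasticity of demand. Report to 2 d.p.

ΔQ = 286.8 − 228.8 = 58; midpoint Q̄ = (228.8 + 286.8)/2 = 257.8.
ΔI = 99840 − 80500 = 19340; midpoint Ī = (80500 + 99840)/2 = 90170.
η = (ΔQ/Q̄) ÷ (ΔI/Ī) = (58/257.8) ÷ (19340/90170) = 1.05.

1.05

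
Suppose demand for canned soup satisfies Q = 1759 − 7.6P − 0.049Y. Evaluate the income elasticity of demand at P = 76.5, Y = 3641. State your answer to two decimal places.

-0.18

At P = 76.5, Y = 3641: Q = 999.191.
Holding P constant, ∂Q/∂Y = −0.049.
η_Y = (∂Q/∂Y)·(Y/Q) = -0.049 × (3641/999.191) = -0.18.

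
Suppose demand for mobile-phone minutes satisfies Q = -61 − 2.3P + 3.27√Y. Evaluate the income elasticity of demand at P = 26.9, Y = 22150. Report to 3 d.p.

At P = 26.9, Y = 22150: Q = 363.800.
Holding P constant, ∂Q/∂Y = 3.27/(2√Y) = 0.0109858.
η_Y = (∂Q/∂Y)·(Y/Q) = 0.0109858 × (22150/363.800) = 0.669.

0.669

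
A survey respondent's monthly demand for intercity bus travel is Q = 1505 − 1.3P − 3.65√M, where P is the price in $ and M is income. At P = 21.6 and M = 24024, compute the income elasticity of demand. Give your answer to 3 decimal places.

-0.310

At P = 21.6, M = 24024: Q = 911.182.
Holding P constant, ∂Q/∂M = -3.65/(2√M) = -0.0117744.
η_M = (∂Q/∂M)·(M/Q) = -0.0117744 × (24024/911.182) = -0.310.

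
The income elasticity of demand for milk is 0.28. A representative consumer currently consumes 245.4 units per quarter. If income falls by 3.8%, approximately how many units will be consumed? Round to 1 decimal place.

242.8

%ΔQ ≈ η × %ΔI = 0.28 × (-3.8%) = -1.064%.
New Q ≈ 245.4 × (1 − 0.01064) = 242.8.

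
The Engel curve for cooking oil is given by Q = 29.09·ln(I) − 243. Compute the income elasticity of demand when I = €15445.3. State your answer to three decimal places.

0.774

At I = 15445.3: Q = 37.575.
dQ/dI = 29.09/I = 0.00188342 at this income.
η = (dQ/dI)·(I/Q) = 0.00188342 × (15445.3/37.575) = 0.774.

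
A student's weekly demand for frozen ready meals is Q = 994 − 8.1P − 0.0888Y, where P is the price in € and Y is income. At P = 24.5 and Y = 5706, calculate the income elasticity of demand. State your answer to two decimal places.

-1.75

At P = 24.5, Y = 5706: Q = 288.857.
Holding P constant, ∂Q/∂Y = −0.0888.
η_Y = (∂Q/∂Y)·(Y/Q) = -0.0888 × (5706/288.857) = -1.75.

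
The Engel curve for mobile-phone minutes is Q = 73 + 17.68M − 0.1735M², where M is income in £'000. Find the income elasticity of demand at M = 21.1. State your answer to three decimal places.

0.593

At M = 21.1: Q = 368.8041.
dQ/dM = 17.68 − 0.347M = 10.35830.
η = (dQ/dM)·(M/Q) = 10.35830 × (21.1/368.8041) = 0.593.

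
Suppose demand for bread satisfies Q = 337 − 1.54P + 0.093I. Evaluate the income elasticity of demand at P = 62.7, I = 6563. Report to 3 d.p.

At P = 62.7, I = 6563: Q = 850.801.
Holding P constant, ∂Q/∂I = 0.093.
η_I = (∂Q/∂I)·(I/Q) = 0.093 × (6563/850.801) = 0.717.

0.717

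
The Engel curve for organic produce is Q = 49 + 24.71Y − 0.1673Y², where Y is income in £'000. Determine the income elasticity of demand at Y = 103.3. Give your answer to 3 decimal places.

-1.247

At Y = 103.3: Q = 816.3031.
dQ/dY = 24.71 − 0.3346Y = -9.85418.
η = (dQ/dY)·(Y/Q) = -9.85418 × (103.3/816.3031) = -1.247.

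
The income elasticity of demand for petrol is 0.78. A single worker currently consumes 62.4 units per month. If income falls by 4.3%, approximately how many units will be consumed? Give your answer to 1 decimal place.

60.3

%ΔQ ≈ η × %ΔI = 0.78 × (-4.3%) = -3.354%.
New Q ≈ 62.4 × (1 − 0.03354) = 60.3.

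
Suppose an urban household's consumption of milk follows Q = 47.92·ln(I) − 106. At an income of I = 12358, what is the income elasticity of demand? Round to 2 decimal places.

0.14

At I = 12358: Q = 345.505.
dQ/dI = 47.92/I = 0.00387765 at this income.
η = (dQ/dI)·(I/Q) = 0.00387765 × (12358/345.505) = 0.14.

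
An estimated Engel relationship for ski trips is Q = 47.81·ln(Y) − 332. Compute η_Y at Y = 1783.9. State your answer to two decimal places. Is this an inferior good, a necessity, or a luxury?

1.84 (luxury)

At Y = 1783.9: Q = 25.932.
dQ/dY = 47.81/Y = 0.0268008 at this income.
η = (dQ/dY)·(Y/Q) = 0.0268008 × (1783.9/25.932) = 1.84.
Since η > 1, the good is a luxury.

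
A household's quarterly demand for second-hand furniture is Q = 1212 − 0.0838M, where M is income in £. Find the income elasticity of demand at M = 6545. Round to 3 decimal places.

At M = 6545: Q = 663.529.
dQ/dM = −0.0838.
η = (dQ/dM)·(M/Q) = -0.0838 × (6545/663.529) = -0.827.

-0.827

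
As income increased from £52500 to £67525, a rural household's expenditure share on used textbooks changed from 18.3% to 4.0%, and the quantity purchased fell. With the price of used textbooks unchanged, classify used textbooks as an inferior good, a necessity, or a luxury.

inferior good

Quantity demanded falls as income rises, so η < 0.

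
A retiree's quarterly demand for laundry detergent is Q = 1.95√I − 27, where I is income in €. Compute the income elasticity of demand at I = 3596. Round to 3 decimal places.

At I = 3596: Q = 89.935.
dQ/dI = 1.95/(2√I) = 0.016259 at this income.
η = (dQ/dI)·(I/Q) = 0.016259 × (3596/89.935) = 0.650.

0.650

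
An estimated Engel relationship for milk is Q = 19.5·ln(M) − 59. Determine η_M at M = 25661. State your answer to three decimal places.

At M = 25661: Q = 138.978.
dQ/dM = 19.5/M = 0.000759908 at this income.
η = (dQ/dM)·(M/Q) = 0.000759908 × (25661/138.978) = 0.140.

0.140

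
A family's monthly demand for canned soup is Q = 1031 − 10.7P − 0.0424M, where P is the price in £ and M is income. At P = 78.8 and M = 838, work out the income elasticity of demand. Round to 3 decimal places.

At P = 78.8, M = 838: Q = 152.309.
Holding P constant, ∂Q/∂M = −0.0424.
η_M = (∂Q/∂M)·(M/Q) = -0.0424 × (838/152.309) = -0.233.

-0.233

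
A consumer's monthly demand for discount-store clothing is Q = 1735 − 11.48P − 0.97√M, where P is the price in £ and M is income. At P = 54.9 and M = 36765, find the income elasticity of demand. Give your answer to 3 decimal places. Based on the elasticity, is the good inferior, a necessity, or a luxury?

-0.101 (inferior good)

At P = 54.9, M = 36765: Q = 918.758.
Holding P constant, ∂Q/∂M = -0.97/(2√M) = -0.00252944.
η_M = (∂Q/∂M)·(M/Q) = -0.00252944 × (36765/918.758) = -0.101.
Since η < 0, this is an inferior good.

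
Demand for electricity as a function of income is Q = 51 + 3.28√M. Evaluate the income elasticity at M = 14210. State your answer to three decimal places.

0.442

At M = 14210: Q = 441.995.
dQ/dM = 3.28/(2√M) = 0.0137577 at this income.
η = (dQ/dM)·(M/Q) = 0.0137577 × (14210/441.995) = 0.442.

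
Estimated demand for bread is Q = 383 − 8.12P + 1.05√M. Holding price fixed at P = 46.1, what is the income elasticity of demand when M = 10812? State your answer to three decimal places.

At P = 46.1, M = 10812: Q = 117.848.
Holding P constant, ∂Q/∂M = 1.05/(2√M) = 0.00504901.
η_M = (∂Q/∂M)·(M/Q) = 0.00504901 × (10812/117.848) = 0.463.

0.463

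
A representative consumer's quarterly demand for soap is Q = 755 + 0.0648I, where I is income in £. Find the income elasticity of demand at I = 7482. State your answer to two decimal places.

0.39

At I = 7482: Q = 1239.834.
dQ/dI = 0.0648.
η = (dQ/dI)·(I/Q) = 0.0648 × (7482/1239.834) = 0.39.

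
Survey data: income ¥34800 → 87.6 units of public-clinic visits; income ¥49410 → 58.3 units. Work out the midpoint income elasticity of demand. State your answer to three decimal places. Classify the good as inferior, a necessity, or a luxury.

ΔQ = 58.3 − 87.6 = -29.3; midpoint Q̄ = (87.6 + 58.3)/2 = 72.95.
ΔI = 49410 − 34800 = 14610; midpoint Ī = (34800 + 49410)/2 = 42105.
η = (ΔQ/Q̄) ÷ (ΔI/Ī) = (-29.3/72.95) ÷ (14610/42105) = -1.158.
η < 0 ⇒ inferior good.

-1.158 (inferior good)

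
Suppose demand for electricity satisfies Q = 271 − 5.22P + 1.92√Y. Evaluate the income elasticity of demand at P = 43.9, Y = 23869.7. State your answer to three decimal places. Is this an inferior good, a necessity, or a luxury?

0.438 (necessity)

At P = 43.9, Y = 23869.7: Q = 338.479.
Holding P constant, ∂Q/∂Y = 1.92/(2√Y) = 0.00621366.
η_Y = (∂Q/∂Y)·(Y/Q) = 0.00621366 × (23869.7/338.479) = 0.438.
Since 0 < η < 1, this is a necessity.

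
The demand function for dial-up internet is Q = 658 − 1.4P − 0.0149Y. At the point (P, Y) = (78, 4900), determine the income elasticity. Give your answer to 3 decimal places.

At P = 78, Y = 4900: Q = 475.790.
Holding P constant, ∂Q/∂Y = −0.0149.
η_Y = (∂Q/∂Y)·(Y/Q) = -0.0149 × (4900/475.790) = -0.153.

-0.153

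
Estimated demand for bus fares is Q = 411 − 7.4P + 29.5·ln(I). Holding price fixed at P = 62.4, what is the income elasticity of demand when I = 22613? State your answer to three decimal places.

0.120

At P = 62.4, I = 22613: Q = 245.015.
Holding P constant, ∂Q/∂I = 29.5/I = 0.00130456.
η_I = (∂Q/∂I)·(I/Q) = 0.00130456 × (22613/245.015) = 0.120.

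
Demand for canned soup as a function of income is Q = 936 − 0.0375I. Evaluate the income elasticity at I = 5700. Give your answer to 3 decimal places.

At I = 5700: Q = 722.250.
dQ/dI = −0.0375.
η = (dQ/dI)·(I/Q) = -0.0375 × (5700/722.250) = -0.296.

-0.296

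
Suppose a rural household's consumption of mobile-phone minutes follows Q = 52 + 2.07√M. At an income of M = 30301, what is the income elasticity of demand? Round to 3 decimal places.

0.437

At M = 30301: Q = 412.329.
dQ/dM = 2.07/(2√M) = 0.00594582 at this income.
η = (dQ/dM)·(M/Q) = 0.00594582 × (30301/412.329) = 0.437.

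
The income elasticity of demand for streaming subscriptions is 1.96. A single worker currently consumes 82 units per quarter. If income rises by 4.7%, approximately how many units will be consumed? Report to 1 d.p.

89.6

%ΔQ ≈ η × %ΔI = 1.96 × 4.7% = 9.212%.
New Q ≈ 82 × (1 + 0.09212) = 89.6.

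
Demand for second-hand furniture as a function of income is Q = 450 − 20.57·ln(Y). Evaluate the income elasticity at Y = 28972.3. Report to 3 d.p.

At Y = 28972.3: Q = 238.662.
dQ/dY = -20.57/Y = -0.000709989 at this income.
η = (dQ/dY)·(Y/Q) = -0.000709989 × (28972.3/238.662) = -0.086.

-0.086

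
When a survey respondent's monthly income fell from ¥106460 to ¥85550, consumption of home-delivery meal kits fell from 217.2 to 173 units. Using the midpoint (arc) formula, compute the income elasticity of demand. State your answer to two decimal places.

ΔQ = 173 − 217.2 = -44.2; midpoint Q̄ = (217.2 + 173)/2 = 195.1.
ΔI = 85550 − 106460 = -20910; midpoint Ī = (106460 + 85550)/2 = 96005.
η = (ΔQ/Q̄) ÷ (ΔI/Ī) = (-44.2/195.1) ÷ (-20910/96005) = 1.04.

1.04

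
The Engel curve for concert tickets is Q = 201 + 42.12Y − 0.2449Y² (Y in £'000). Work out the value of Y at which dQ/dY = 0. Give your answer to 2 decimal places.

85.99

dQ/dY = 42.12 − 0.4898Y.
The good is inferior where dQ/dY < 0. Setting dQ/dY = 0 gives Y = 42.12 / 0.4898 = 85.99.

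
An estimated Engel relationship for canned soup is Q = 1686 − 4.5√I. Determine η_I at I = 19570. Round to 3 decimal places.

At I = 19570: Q = 1056.482.
dQ/dI = -4.5/(2√I) = -0.0160837 at this income.
η = (dQ/dI)·(I/Q) = -0.0160837 × (19570/1056.482) = -0.298.

-0.298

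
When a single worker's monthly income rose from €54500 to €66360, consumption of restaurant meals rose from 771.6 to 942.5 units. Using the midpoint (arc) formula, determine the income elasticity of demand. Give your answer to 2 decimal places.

ΔQ = 942.5 − 771.6 = 170.9; midpoint Q̄ = (771.6 + 942.5)/2 = 857.05.
ΔI = 66360 − 54500 = 11860; midpoint Ī = (54500 + 66360)/2 = 60430.
η = (ΔQ/Q̄) ÷ (ΔI/Ī) = (170.9/857.05) ÷ (11860/60430) = 1.02.

1.02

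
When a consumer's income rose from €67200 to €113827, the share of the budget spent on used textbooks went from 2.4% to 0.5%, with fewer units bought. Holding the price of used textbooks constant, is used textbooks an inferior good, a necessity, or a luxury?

Quantity demanded falls as income rises, so η < 0.

inferior good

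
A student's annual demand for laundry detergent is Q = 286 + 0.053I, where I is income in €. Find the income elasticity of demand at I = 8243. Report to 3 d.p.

At I = 8243: Q = 722.879.
dQ/dI = 0.053.
η = (dQ/dI)·(I/Q) = 0.053 × (8243/722.879) = 0.604.

0.604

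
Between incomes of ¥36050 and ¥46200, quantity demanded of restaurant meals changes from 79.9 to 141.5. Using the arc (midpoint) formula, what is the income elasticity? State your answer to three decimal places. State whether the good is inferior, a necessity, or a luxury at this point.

2.255 (luxury)

ΔQ = 141.5 − 79.9 = 61.6; midpoint Q̄ = (79.9 + 141.5)/2 = 110.7.
ΔI = 46200 − 36050 = 10150; midpoint Ī = (36050 + 46200)/2 = 41125.
η = (ΔQ/Q̄) ÷ (ΔI/Ī) = (61.6/110.7) ÷ (10150/41125) = 2.255.
η > 1 ⇒ luxury.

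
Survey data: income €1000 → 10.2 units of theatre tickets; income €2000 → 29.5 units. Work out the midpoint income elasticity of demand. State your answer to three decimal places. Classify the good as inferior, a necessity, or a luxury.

1.458 (luxury)

ΔQ = 29.5 − 10.2 = 19.3; midpoint Q̄ = (10.2 + 29.5)/2 = 19.85.
ΔI = 2000 − 1000 = 1000; midpoint Ī = (1000 + 2000)/2 = 1500.
η = (ΔQ/Q̄) ÷ (ΔI/Ī) = (19.3/19.85) ÷ (1000/1500) = 1.458.
η > 1 ⇒ luxury.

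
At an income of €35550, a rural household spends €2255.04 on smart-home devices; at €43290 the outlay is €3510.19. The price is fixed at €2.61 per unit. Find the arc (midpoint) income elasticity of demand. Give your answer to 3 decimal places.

With a constant price, Q₁ = 2255.04/2.61 = 864.000 and Q₂ = 3510.19/2.61 = 1344.900 (equivalently, work directly with expenditure since P cancels).
Midpoint %ΔQ = (3510.19 − 2255.04)/2882.62 = 0.43542; midpoint %ΔI = (43290 − 35550)/39420 = 0.19635.
η = 0.43542 / 0.19635 = 2.218.

2.218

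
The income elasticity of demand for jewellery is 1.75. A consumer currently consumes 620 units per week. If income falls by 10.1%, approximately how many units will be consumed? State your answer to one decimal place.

510.4

%ΔQ ≈ η × %ΔI = 1.75 × (-10.1%) = -17.675%.
New Q ≈ 620 × (1 − 0.17675) = 510.4.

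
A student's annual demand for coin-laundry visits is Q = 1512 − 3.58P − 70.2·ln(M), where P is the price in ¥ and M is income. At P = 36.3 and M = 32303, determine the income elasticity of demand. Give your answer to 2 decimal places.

At P = 36.3, M = 32303: Q = 653.165.
Holding P constant, ∂Q/∂M = -70.2/M = -0.00217317.
η_M = (∂Q/∂M)·(M/Q) = -0.00217317 × (32303/653.165) = -0.11.

-0.11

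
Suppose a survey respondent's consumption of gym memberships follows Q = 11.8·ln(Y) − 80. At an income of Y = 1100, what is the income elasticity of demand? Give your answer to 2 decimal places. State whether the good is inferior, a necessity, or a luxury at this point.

At Y = 1100: Q = 2.636.
dQ/dY = 11.8/Y = 0.0107273 at this income.
η = (dQ/dY)·(Y/Q) = 0.0107273 × (1100/2.636) = 4.48.
Since η > 1, the good is a luxury.

4.48 (luxury)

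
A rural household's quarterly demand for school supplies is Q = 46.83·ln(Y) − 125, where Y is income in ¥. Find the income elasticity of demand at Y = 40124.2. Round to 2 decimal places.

0.13

At Y = 40124.2: Q = 371.386.
dQ/dY = 46.83/Y = 0.00116713 at this income.
η = (dQ/dY)·(Y/Q) = 0.00116713 × (40124.2/371.386) = 0.13.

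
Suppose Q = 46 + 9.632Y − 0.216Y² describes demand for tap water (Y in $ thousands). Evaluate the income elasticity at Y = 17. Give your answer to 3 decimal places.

At Y = 17: Q = 147.3200.
dQ/dY = 9.632 − 0.432Y = 2.28800.
η = (dQ/dY)·(Y/Q) = 2.28800 × (17/147.3200) = 0.264.

0.264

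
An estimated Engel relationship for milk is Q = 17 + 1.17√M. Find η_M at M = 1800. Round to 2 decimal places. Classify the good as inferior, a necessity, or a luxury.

0.37 (necessity)

At M = 1800: Q = 66.639.
dQ/dM = 1.17/(2√M) = 0.0137886 at this income.
η = (dQ/dM)·(M/Q) = 0.0137886 × (1800/66.639) = 0.37.
Since 0 < η < 1, the good is a necessity.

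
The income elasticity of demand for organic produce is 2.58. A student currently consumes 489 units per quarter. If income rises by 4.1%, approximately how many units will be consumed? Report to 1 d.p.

%ΔQ ≈ η × %ΔI = 2.58 × 4.1% = 10.578%.
New Q ≈ 489 × (1 + 0.10578) = 540.7.

540.7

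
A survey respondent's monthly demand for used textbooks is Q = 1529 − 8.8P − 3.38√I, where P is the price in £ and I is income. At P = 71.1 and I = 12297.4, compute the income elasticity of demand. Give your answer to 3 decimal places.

-0.355

At P = 71.1, I = 12297.4: Q = 528.499.
Holding P constant, ∂Q/∂I = -3.38/(2√I) = -0.0152398.
η_I = (∂Q/∂I)·(I/Q) = -0.0152398 × (12297.4/528.499) = -0.355.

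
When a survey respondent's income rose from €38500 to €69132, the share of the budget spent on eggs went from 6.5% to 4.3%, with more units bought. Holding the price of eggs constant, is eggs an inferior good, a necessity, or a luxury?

necessity

Quantity rises but the budget share falls as income rises, so 0 < η < 1.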